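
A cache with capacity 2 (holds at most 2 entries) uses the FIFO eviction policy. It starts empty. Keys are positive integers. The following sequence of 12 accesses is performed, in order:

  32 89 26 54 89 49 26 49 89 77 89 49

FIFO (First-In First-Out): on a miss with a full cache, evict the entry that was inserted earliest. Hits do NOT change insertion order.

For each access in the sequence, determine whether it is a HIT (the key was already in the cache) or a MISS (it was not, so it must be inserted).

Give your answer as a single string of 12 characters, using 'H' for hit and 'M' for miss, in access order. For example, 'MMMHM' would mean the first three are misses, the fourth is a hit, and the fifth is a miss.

FIFO simulation (capacity=2):
  1. access 32: MISS. Cache (old->new): [32]
  2. access 89: MISS. Cache (old->new): [32 89]
  3. access 26: MISS, evict 32. Cache (old->new): [89 26]
  4. access 54: MISS, evict 89. Cache (old->new): [26 54]
  5. access 89: MISS, evict 26. Cache (old->new): [54 89]
  6. access 49: MISS, evict 54. Cache (old->new): [89 49]
  7. access 26: MISS, evict 89. Cache (old->new): [49 26]
  8. access 49: HIT. Cache (old->new): [49 26]
  9. access 89: MISS, evict 49. Cache (old->new): [26 89]
  10. access 77: MISS, evict 26. Cache (old->new): [89 77]
  11. access 89: HIT. Cache (old->new): [89 77]
  12. access 49: MISS, evict 89. Cache (old->new): [77 49]
Total: 2 hits, 10 misses, 8 evictions

Answer: MMMMMMMHMMHM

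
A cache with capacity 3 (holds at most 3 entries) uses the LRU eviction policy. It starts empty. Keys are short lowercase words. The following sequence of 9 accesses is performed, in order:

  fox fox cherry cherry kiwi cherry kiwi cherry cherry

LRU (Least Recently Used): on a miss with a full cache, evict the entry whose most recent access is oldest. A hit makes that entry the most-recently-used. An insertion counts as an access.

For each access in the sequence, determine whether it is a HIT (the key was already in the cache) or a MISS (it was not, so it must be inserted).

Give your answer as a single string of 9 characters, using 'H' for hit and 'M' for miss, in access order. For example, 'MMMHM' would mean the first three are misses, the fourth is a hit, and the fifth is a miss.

Answer: MHMHMHHHH

Derivation:
LRU simulation (capacity=3):
  1. access fox: MISS. Cache (LRU->MRU): [fox]
  2. access fox: HIT. Cache (LRU->MRU): [fox]
  3. access cherry: MISS. Cache (LRU->MRU): [fox cherry]
  4. access cherry: HIT. Cache (LRU->MRU): [fox cherry]
  5. access kiwi: MISS. Cache (LRU->MRU): [fox cherry kiwi]
  6. access cherry: HIT. Cache (LRU->MRU): [fox kiwi cherry]
  7. access kiwi: HIT. Cache (LRU->MRU): [fox cherry kiwi]
  8. access cherry: HIT. Cache (LRU->MRU): [fox kiwi cherry]
  9. access cherry: HIT. Cache (LRU->MRU): [fox kiwi cherry]
Total: 6 hits, 3 misses, 0 evictions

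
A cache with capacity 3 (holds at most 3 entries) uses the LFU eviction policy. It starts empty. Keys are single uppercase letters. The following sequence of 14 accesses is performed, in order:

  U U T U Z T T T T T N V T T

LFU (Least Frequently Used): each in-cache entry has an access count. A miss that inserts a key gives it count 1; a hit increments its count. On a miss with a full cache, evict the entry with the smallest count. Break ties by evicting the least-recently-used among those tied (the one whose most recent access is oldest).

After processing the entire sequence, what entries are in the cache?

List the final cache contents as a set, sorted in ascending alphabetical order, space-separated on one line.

LFU simulation (capacity=3):
  1. access U: MISS. Cache: [U(c=1)]
  2. access U: HIT, count now 2. Cache: [U(c=2)]
  3. access T: MISS. Cache: [T(c=1) U(c=2)]
  4. access U: HIT, count now 3. Cache: [T(c=1) U(c=3)]
  5. access Z: MISS. Cache: [T(c=1) Z(c=1) U(c=3)]
  6. access T: HIT, count now 2. Cache: [Z(c=1) T(c=2) U(c=3)]
  7. access T: HIT, count now 3. Cache: [Z(c=1) U(c=3) T(c=3)]
  8. access T: HIT, count now 4. Cache: [Z(c=1) U(c=3) T(c=4)]
  9. access T: HIT, count now 5. Cache: [Z(c=1) U(c=3) T(c=5)]
  10. access T: HIT, count now 6. Cache: [Z(c=1) U(c=3) T(c=6)]
  11. access N: MISS, evict Z(c=1). Cache: [N(c=1) U(c=3) T(c=6)]
  12. access V: MISS, evict N(c=1). Cache: [V(c=1) U(c=3) T(c=6)]
  13. access T: HIT, count now 7. Cache: [V(c=1) U(c=3) T(c=7)]
  14. access T: HIT, count now 8. Cache: [V(c=1) U(c=3) T(c=8)]
Total: 9 hits, 5 misses, 2 evictions

Answer: T U V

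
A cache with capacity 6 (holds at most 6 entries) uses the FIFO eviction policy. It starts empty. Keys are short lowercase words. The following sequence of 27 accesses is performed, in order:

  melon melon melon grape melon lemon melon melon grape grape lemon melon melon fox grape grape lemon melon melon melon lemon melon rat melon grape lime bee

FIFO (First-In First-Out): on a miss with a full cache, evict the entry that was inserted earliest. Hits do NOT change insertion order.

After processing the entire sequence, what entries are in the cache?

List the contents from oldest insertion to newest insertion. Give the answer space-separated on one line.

FIFO simulation (capacity=6):
  1. access melon: MISS. Cache (old->new): [melon]
  2. access melon: HIT. Cache (old->new): [melon]
  3. access melon: HIT. Cache (old->new): [melon]
  4. access grape: MISS. Cache (old->new): [melon grape]
  5. access melon: HIT. Cache (old->new): [melon grape]
  6. access lemon: MISS. Cache (old->new): [melon grape lemon]
  7. access melon: HIT. Cache (old->new): [melon grape lemon]
  8. access melon: HIT. Cache (old->new): [melon grape lemon]
  9. access grape: HIT. Cache (old->new): [melon grape lemon]
  10. access grape: HIT. Cache (old->new): [melon grape lemon]
  11. access lemon: HIT. Cache (old->new): [melon grape lemon]
  12. access melon: HIT. Cache (old->new): [melon grape lemon]
  13. access melon: HIT. Cache (old->new): [melon grape lemon]
  14. access fox: MISS. Cache (old->new): [melon grape lemon fox]
  15. access grape: HIT. Cache (old->new): [melon grape lemon fox]
  16. access grape: HIT. Cache (old->new): [melon grape lemon fox]
  17. access lemon: HIT. Cache (old->new): [melon grape lemon fox]
  18. access melon: HIT. Cache (old->new): [melon grape lemon fox]
  19. access melon: HIT. Cache (old->new): [melon grape lemon fox]
  20. access melon: HIT. Cache (old->new): [melon grape lemon fox]
  21. access lemon: HIT. Cache (old->new): [melon grape lemon fox]
  22. access melon: HIT. Cache (old->new): [melon grape lemon fox]
  23. access rat: MISS. Cache (old->new): [melon grape lemon fox rat]
  24. access melon: HIT. Cache (old->new): [melon grape lemon fox rat]
  25. access grape: HIT. Cache (old->new): [melon grape lemon fox rat]
  26. access lime: MISS. Cache (old->new): [melon grape lemon fox rat lime]
  27. access bee: MISS, evict melon. Cache (old->new): [grape lemon fox rat lime bee]
Total: 20 hits, 7 misses, 1 evictions

Answer: grape lemon fox rat lime bee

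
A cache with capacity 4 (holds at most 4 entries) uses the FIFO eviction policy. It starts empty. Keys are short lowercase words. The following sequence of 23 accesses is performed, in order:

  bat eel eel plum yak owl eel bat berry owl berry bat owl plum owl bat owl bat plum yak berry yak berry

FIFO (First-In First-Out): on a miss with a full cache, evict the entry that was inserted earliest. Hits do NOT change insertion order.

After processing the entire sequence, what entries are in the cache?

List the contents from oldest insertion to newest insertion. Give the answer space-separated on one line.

Answer: bat berry plum yak

Derivation:
FIFO simulation (capacity=4):
  1. access bat: MISS. Cache (old->new): [bat]
  2. access eel: MISS. Cache (old->new): [bat eel]
  3. access eel: HIT. Cache (old->new): [bat eel]
  4. access plum: MISS. Cache (old->new): [bat eel plum]
  5. access yak: MISS. Cache (old->new): [bat eel plum yak]
  6. access owl: MISS, evict bat. Cache (old->new): [eel plum yak owl]
  7. access eel: HIT. Cache (old->new): [eel plum yak owl]
  8. access bat: MISS, evict eel. Cache (old->new): [plum yak owl bat]
  9. access berry: MISS, evict plum. Cache (old->new): [yak owl bat berry]
  10. access owl: HIT. Cache (old->new): [yak owl bat berry]
  11. access berry: HIT. Cache (old->new): [yak owl bat berry]
  12. access bat: HIT. Cache (old->new): [yak owl bat berry]
  13. access owl: HIT. Cache (old->new): [yak owl bat berry]
  14. access plum: MISS, evict yak. Cache (old->new): [owl bat berry plum]
  15. access owl: HIT. Cache (old->new): [owl bat berry plum]
  16. access bat: HIT. Cache (old->new): [owl bat berry plum]
  17. access owl: HIT. Cache (old->new): [owl bat berry plum]
  18. access bat: HIT. Cache (old->new): [owl bat berry plum]
  19. access plum: HIT. Cache (old->new): [owl bat berry plum]
  20. access yak: MISS, evict owl. Cache (old->new): [bat berry plum yak]
  21. access berry: HIT. Cache (old->new): [bat berry plum yak]
  22. access yak: HIT. Cache (old->new): [bat berry plum yak]
  23. access berry: HIT. Cache (old->new): [bat berry plum yak]
Total: 14 hits, 9 misses, 5 evictions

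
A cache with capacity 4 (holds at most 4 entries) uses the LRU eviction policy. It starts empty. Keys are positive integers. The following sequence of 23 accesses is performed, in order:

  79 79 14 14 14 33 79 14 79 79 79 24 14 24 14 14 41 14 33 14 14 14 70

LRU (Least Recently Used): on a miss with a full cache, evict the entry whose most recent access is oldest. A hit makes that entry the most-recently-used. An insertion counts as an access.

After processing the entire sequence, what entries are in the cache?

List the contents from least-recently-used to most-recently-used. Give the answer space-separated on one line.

Answer: 41 33 14 70

Derivation:
LRU simulation (capacity=4):
  1. access 79: MISS. Cache (LRU->MRU): [79]
  2. access 79: HIT. Cache (LRU->MRU): [79]
  3. access 14: MISS. Cache (LRU->MRU): [79 14]
  4. access 14: HIT. Cache (LRU->MRU): [79 14]
  5. access 14: HIT. Cache (LRU->MRU): [79 14]
  6. access 33: MISS. Cache (LRU->MRU): [79 14 33]
  7. access 79: HIT. Cache (LRU->MRU): [14 33 79]
  8. access 14: HIT. Cache (LRU->MRU): [33 79 14]
  9. access 79: HIT. Cache (LRU->MRU): [33 14 79]
  10. access 79: HIT. Cache (LRU->MRU): [33 14 79]
  11. access 79: HIT. Cache (LRU->MRU): [33 14 79]
  12. access 24: MISS. Cache (LRU->MRU): [33 14 79 24]
  13. access 14: HIT. Cache (LRU->MRU): [33 79 24 14]
  14. access 24: HIT. Cache (LRU->MRU): [33 79 14 24]
  15. access 14: HIT. Cache (LRU->MRU): [33 79 24 14]
  16. access 14: HIT. Cache (LRU->MRU): [33 79 24 14]
  17. access 41: MISS, evict 33. Cache (LRU->MRU): [79 24 14 41]
  18. access 14: HIT. Cache (LRU->MRU): [79 24 41 14]
  19. access 33: MISS, evict 79. Cache (LRU->MRU): [24 41 14 33]
  20. access 14: HIT. Cache (LRU->MRU): [24 41 33 14]
  21. access 14: HIT. Cache (LRU->MRU): [24 41 33 14]
  22. access 14: HIT. Cache (LRU->MRU): [24 41 33 14]
  23. access 70: MISS, evict 24. Cache (LRU->MRU): [41 33 14 70]
Total: 16 hits, 7 misses, 3 evictions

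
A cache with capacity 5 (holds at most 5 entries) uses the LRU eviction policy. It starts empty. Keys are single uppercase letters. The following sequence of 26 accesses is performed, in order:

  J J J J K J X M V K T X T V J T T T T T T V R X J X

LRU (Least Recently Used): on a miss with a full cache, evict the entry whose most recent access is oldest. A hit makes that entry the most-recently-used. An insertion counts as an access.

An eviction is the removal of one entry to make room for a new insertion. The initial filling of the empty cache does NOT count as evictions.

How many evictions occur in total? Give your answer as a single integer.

Answer: 3

Derivation:
LRU simulation (capacity=5):
  1. access J: MISS. Cache (LRU->MRU): [J]
  2. access J: HIT. Cache (LRU->MRU): [J]
  3. access J: HIT. Cache (LRU->MRU): [J]
  4. access J: HIT. Cache (LRU->MRU): [J]
  5. access K: MISS. Cache (LRU->MRU): [J K]
  6. access J: HIT. Cache (LRU->MRU): [K J]
  7. access X: MISS. Cache (LRU->MRU): [K J X]
  8. access M: MISS. Cache (LRU->MRU): [K J X M]
  9. access V: MISS. Cache (LRU->MRU): [K J X M V]
  10. access K: HIT. Cache (LRU->MRU): [J X M V K]
  11. access T: MISS, evict J. Cache (LRU->MRU): [X M V K T]
  12. access X: HIT. Cache (LRU->MRU): [M V K T X]
  13. access T: HIT. Cache (LRU->MRU): [M V K X T]
  14. access V: HIT. Cache (LRU->MRU): [M K X T V]
  15. access J: MISS, evict M. Cache (LRU->MRU): [K X T V J]
  16. access T: HIT. Cache (LRU->MRU): [K X V J T]
  17. access T: HIT. Cache (LRU->MRU): [K X V J T]
  18. access T: HIT. Cache (LRU->MRU): [K X V J T]
  19. access T: HIT. Cache (LRU->MRU): [K X V J T]
  20. access T: HIT. Cache (LRU->MRU): [K X V J T]
  21. access T: HIT. Cache (LRU->MRU): [K X V J T]
  22. access V: HIT. Cache (LRU->MRU): [K X J T V]
  23. access R: MISS, evict K. Cache (LRU->MRU): [X J T V R]
  24. access X: HIT. Cache (LRU->MRU): [J T V R X]
  25. access J: HIT. Cache (LRU->MRU): [T V R X J]
  26. access X: HIT. Cache (LRU->MRU): [T V R J X]
Total: 18 hits, 8 misses, 3 evictions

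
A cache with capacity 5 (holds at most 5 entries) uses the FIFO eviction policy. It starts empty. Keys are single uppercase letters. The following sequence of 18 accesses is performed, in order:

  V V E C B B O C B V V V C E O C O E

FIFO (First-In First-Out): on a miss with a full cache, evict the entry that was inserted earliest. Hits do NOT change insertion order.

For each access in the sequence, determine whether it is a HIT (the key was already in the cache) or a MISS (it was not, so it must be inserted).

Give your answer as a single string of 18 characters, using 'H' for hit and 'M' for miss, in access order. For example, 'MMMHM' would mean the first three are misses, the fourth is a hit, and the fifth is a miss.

FIFO simulation (capacity=5):
  1. access V: MISS. Cache (old->new): [V]
  2. access V: HIT. Cache (old->new): [V]
  3. access E: MISS. Cache (old->new): [V E]
  4. access C: MISS. Cache (old->new): [V E C]
  5. access B: MISS. Cache (old->new): [V E C B]
  6. access B: HIT. Cache (old->new): [V E C B]
  7. access O: MISS. Cache (old->new): [V E C B O]
  8. access C: HIT. Cache (old->new): [V E C B O]
  9. access B: HIT. Cache (old->new): [V E C B O]
  10. access V: HIT. Cache (old->new): [V E C B O]
  11. access V: HIT. Cache (old->new): [V E C B O]
  12. access V: HIT. Cache (old->new): [V E C B O]
  13. access C: HIT. Cache (old->new): [V E C B O]
  14. access E: HIT. Cache (old->new): [V E C B O]
  15. access O: HIT. Cache (old->new): [V E C B O]
  16. access C: HIT. Cache (old->new): [V E C B O]
  17. access O: HIT. Cache (old->new): [V E C B O]
  18. access E: HIT. Cache (old->new): [V E C B O]
Total: 13 hits, 5 misses, 0 evictions

Answer: MHMMMHMHHHHHHHHHHH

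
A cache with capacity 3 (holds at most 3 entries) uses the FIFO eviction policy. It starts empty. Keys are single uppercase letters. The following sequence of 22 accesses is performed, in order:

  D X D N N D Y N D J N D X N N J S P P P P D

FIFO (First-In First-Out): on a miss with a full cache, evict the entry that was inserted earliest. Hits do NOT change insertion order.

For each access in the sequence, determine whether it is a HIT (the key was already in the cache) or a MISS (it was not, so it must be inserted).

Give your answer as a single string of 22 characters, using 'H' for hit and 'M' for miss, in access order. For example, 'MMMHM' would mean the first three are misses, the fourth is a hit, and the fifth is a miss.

FIFO simulation (capacity=3):
  1. access D: MISS. Cache (old->new): [D]
  2. access X: MISS. Cache (old->new): [D X]
  3. access D: HIT. Cache (old->new): [D X]
  4. access N: MISS. Cache (old->new): [D X N]
  5. access N: HIT. Cache (old->new): [D X N]
  6. access D: HIT. Cache (old->new): [D X N]
  7. access Y: MISS, evict D. Cache (old->new): [X N Y]
  8. access N: HIT. Cache (old->new): [X N Y]
  9. access D: MISS, evict X. Cache (old->new): [N Y D]
  10. access J: MISS, evict N. Cache (old->new): [Y D J]
  11. access N: MISS, evict Y. Cache (old->new): [D J N]
  12. access D: HIT. Cache (old->new): [D J N]
  13. access X: MISS, evict D. Cache (old->new): [J N X]
  14. access N: HIT. Cache (old->new): [J N X]
  15. access N: HIT. Cache (old->new): [J N X]
  16. access J: HIT. Cache (old->new): [J N X]
  17. access S: MISS, evict J. Cache (old->new): [N X S]
  18. access P: MISS, evict N. Cache (old->new): [X S P]
  19. access P: HIT. Cache (old->new): [X S P]
  20. access P: HIT. Cache (old->new): [X S P]
  21. access P: HIT. Cache (old->new): [X S P]
  22. access D: MISS, evict X. Cache (old->new): [S P D]
Total: 11 hits, 11 misses, 8 evictions

Answer: MMHMHHMHMMMHMHHHMMHHHM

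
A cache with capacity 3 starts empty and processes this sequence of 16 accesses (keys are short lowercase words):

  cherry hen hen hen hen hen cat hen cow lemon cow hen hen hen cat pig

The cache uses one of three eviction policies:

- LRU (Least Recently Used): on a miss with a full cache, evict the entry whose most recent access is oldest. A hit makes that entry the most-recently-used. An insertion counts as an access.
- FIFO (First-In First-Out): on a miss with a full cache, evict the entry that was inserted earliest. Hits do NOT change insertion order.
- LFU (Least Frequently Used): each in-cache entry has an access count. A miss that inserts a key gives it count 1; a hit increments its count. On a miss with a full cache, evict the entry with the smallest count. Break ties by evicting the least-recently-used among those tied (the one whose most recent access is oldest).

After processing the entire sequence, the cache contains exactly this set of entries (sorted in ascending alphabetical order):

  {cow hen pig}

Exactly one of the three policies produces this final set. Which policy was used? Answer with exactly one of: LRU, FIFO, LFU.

Answer: LFU

Derivation:
Simulating under each policy and comparing final sets:
  LRU: final set = {cat hen pig} -> differs
  FIFO: final set = {cat hen pig} -> differs
  LFU: final set = {cow hen pig} -> MATCHES target
Only LFU produces the target set.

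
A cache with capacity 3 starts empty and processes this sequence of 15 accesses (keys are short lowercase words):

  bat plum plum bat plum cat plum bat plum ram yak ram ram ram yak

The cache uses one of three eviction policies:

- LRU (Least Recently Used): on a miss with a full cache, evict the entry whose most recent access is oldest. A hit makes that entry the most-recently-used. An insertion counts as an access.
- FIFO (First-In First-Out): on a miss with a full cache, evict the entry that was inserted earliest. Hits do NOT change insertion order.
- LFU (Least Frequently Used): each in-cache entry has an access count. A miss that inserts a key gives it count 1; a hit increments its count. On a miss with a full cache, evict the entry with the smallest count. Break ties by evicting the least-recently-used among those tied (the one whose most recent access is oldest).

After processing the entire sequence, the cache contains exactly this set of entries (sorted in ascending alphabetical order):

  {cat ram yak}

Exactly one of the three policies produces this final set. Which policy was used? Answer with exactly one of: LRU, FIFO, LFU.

Answer: FIFO

Derivation:
Simulating under each policy and comparing final sets:
  LRU: final set = {plum ram yak} -> differs
  FIFO: final set = {cat ram yak} -> MATCHES target
  LFU: final set = {plum ram yak} -> differs
Only FIFO produces the target set.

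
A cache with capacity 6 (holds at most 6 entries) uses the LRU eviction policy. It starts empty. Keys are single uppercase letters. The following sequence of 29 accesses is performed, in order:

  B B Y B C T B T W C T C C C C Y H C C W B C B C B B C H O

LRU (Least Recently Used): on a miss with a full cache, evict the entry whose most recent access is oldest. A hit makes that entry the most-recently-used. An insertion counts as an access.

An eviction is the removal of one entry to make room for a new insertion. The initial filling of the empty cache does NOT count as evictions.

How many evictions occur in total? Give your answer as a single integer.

LRU simulation (capacity=6):
  1. access B: MISS. Cache (LRU->MRU): [B]
  2. access B: HIT. Cache (LRU->MRU): [B]
  3. access Y: MISS. Cache (LRU->MRU): [B Y]
  4. access B: HIT. Cache (LRU->MRU): [Y B]
  5. access C: MISS. Cache (LRU->MRU): [Y B C]
  6. access T: MISS. Cache (LRU->MRU): [Y B C T]
  7. access B: HIT. Cache (LRU->MRU): [Y C T B]
  8. access T: HIT. Cache (LRU->MRU): [Y C B T]
  9. access W: MISS. Cache (LRU->MRU): [Y C B T W]
  10. access C: HIT. Cache (LRU->MRU): [Y B T W C]
  11. access T: HIT. Cache (LRU->MRU): [Y B W C T]
  12. access C: HIT. Cache (LRU->MRU): [Y B W T C]
  13. access C: HIT. Cache (LRU->MRU): [Y B W T C]
  14. access C: HIT. Cache (LRU->MRU): [Y B W T C]
  15. access C: HIT. Cache (LRU->MRU): [Y B W T C]
  16. access Y: HIT. Cache (LRU->MRU): [B W T C Y]
  17. access H: MISS. Cache (LRU->MRU): [B W T C Y H]
  18. access C: HIT. Cache (LRU->MRU): [B W T Y H C]
  19. access C: HIT. Cache (LRU->MRU): [B W T Y H C]
  20. access W: HIT. Cache (LRU->MRU): [B T Y H C W]
  21. access B: HIT. Cache (LRU->MRU): [T Y H C W B]
  22. access C: HIT. Cache (LRU->MRU): [T Y H W B C]
  23. access B: HIT. Cache (LRU->MRU): [T Y H W C B]
  24. access C: HIT. Cache (LRU->MRU): [T Y H W B C]
  25. access B: HIT. Cache (LRU->MRU): [T Y H W C B]
  26. access B: HIT. Cache (LRU->MRU): [T Y H W C B]
  27. access C: HIT. Cache (LRU->MRU): [T Y H W B C]
  28. access H: HIT. Cache (LRU->MRU): [T Y W B C H]
  29. access O: MISS, evict T. Cache (LRU->MRU): [Y W B C H O]
Total: 22 hits, 7 misses, 1 evictions

Answer: 1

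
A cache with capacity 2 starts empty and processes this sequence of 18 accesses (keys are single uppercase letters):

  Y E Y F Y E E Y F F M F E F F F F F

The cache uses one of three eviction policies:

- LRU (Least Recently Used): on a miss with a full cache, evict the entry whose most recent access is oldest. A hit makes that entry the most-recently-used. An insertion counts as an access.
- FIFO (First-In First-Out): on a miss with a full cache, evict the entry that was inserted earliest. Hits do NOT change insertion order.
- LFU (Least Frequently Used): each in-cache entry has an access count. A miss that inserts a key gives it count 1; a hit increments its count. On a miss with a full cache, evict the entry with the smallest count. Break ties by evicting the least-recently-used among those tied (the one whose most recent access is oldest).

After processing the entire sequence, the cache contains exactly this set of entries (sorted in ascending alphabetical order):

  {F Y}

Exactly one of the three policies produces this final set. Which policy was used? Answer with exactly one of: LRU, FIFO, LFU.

Answer: LFU

Derivation:
Simulating under each policy and comparing final sets:
  LRU: final set = {E F} -> differs
  FIFO: final set = {E F} -> differs
  LFU: final set = {F Y} -> MATCHES target
Only LFU produces the target set.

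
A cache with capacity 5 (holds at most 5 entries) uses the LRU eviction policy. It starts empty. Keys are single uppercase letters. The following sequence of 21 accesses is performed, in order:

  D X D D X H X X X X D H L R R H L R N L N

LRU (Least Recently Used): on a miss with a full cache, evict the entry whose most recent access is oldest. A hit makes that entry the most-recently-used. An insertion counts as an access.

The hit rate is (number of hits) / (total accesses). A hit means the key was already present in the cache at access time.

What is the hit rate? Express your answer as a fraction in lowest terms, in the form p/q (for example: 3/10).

LRU simulation (capacity=5):
  1. access D: MISS. Cache (LRU->MRU): [D]
  2. access X: MISS. Cache (LRU->MRU): [D X]
  3. access D: HIT. Cache (LRU->MRU): [X D]
  4. access D: HIT. Cache (LRU->MRU): [X D]
  5. access X: HIT. Cache (LRU->MRU): [D X]
  6. access H: MISS. Cache (LRU->MRU): [D X H]
  7. access X: HIT. Cache (LRU->MRU): [D H X]
  8. access X: HIT. Cache (LRU->MRU): [D H X]
  9. access X: HIT. Cache (LRU->MRU): [D H X]
  10. access X: HIT. Cache (LRU->MRU): [D H X]
  11. access D: HIT. Cache (LRU->MRU): [H X D]
  12. access H: HIT. Cache (LRU->MRU): [X D H]
  13. access L: MISS. Cache (LRU->MRU): [X D H L]
  14. access R: MISS. Cache (LRU->MRU): [X D H L R]
  15. access R: HIT. Cache (LRU->MRU): [X D H L R]
  16. access H: HIT. Cache (LRU->MRU): [X D L R H]
  17. access L: HIT. Cache (LRU->MRU): [X D R H L]
  18. access R: HIT. Cache (LRU->MRU): [X D H L R]
  19. access N: MISS, evict X. Cache (LRU->MRU): [D H L R N]
  20. access L: HIT. Cache (LRU->MRU): [D H R N L]
  21. access N: HIT. Cache (LRU->MRU): [D H R L N]
Total: 15 hits, 6 misses, 1 evictions

Hit rate = 15/21 = 5/7

Answer: 5/7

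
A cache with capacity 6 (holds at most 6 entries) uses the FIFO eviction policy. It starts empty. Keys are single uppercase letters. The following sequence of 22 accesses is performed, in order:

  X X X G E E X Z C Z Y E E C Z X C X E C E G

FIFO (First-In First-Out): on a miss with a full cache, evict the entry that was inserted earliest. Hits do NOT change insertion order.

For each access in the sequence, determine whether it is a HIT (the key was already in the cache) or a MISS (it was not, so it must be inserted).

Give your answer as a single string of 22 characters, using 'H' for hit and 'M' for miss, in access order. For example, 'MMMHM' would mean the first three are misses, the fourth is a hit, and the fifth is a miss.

Answer: MHHMMHHMMHMHHHHHHHHHHH

Derivation:
FIFO simulation (capacity=6):
  1. access X: MISS. Cache (old->new): [X]
  2. access X: HIT. Cache (old->new): [X]
  3. access X: HIT. Cache (old->new): [X]
  4. access G: MISS. Cache (old->new): [X G]
  5. access E: MISS. Cache (old->new): [X G E]
  6. access E: HIT. Cache (old->new): [X G E]
  7. access X: HIT. Cache (old->new): [X G E]
  8. access Z: MISS. Cache (old->new): [X G E Z]
  9. access C: MISS. Cache (old->new): [X G E Z C]
  10. access Z: HIT. Cache (old->new): [X G E Z C]
  11. access Y: MISS. Cache (old->new): [X G E Z C Y]
  12. access E: HIT. Cache (old->new): [X G E Z C Y]
  13. access E: HIT. Cache (old->new): [X G E Z C Y]
  14. access C: HIT. Cache (old->new): [X G E Z C Y]
  15. access Z: HIT. Cache (old->new): [X G E Z C Y]
  16. access X: HIT. Cache (old->new): [X G E Z C Y]
  17. access C: HIT. Cache (old->new): [X G E Z C Y]
  18. access X: HIT. Cache (old->new): [X G E Z C Y]
  19. access E: HIT. Cache (old->new): [X G E Z C Y]
  20. access C: HIT. Cache (old->new): [X G E Z C Y]
  21. access E: HIT. Cache (old->new): [X G E Z C Y]
  22. access G: HIT. Cache (old->new): [X G E Z C Y]
Total: 16 hits, 6 misses, 0 evictions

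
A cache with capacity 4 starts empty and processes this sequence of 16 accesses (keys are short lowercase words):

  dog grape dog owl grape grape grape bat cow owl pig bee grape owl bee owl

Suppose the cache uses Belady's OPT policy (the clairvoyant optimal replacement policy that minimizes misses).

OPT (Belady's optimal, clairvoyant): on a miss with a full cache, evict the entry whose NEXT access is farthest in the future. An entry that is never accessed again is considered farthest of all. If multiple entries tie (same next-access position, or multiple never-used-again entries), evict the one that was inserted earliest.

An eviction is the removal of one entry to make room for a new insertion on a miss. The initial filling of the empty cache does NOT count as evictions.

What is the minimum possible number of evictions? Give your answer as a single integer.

Answer: 3

Derivation:
OPT (Belady) simulation (capacity=4):
  1. access dog: MISS. Cache: [dog]
  2. access grape: MISS. Cache: [dog grape]
  3. access dog: HIT. Next use of dog: never. Cache: [dog grape]
  4. access owl: MISS. Cache: [dog grape owl]
  5. access grape: HIT. Next use of grape: step 6. Cache: [dog grape owl]
  6. access grape: HIT. Next use of grape: step 7. Cache: [dog grape owl]
  7. access grape: HIT. Next use of grape: step 13. Cache: [dog grape owl]
  8. access bat: MISS. Cache: [dog grape owl bat]
  9. access cow: MISS, evict dog (next use: never). Cache: [grape owl bat cow]
  10. access owl: HIT. Next use of owl: step 14. Cache: [grape owl bat cow]
  11. access pig: MISS, evict bat (next use: never). Cache: [grape owl cow pig]
  12. access bee: MISS, evict cow (next use: never). Cache: [grape owl pig bee]
  13. access grape: HIT. Next use of grape: never. Cache: [grape owl pig bee]
  14. access owl: HIT. Next use of owl: step 16. Cache: [grape owl pig bee]
  15. access bee: HIT. Next use of bee: never. Cache: [grape owl pig bee]
  16. access owl: HIT. Next use of owl: never. Cache: [grape owl pig bee]
Total: 9 hits, 7 misses, 3 evictions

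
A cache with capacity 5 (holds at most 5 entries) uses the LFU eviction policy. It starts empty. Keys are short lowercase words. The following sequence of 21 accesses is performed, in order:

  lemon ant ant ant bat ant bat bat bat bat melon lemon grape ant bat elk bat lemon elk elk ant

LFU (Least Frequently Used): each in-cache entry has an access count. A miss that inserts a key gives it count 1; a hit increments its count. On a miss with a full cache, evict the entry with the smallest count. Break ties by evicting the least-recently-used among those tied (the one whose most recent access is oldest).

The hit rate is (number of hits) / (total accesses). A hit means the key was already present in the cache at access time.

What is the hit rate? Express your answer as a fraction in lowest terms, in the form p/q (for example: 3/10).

Answer: 5/7

Derivation:
LFU simulation (capacity=5):
  1. access lemon: MISS. Cache: [lemon(c=1)]
  2. access ant: MISS. Cache: [lemon(c=1) ant(c=1)]
  3. access ant: HIT, count now 2. Cache: [lemon(c=1) ant(c=2)]
  4. access ant: HIT, count now 3. Cache: [lemon(c=1) ant(c=3)]
  5. access bat: MISS. Cache: [lemon(c=1) bat(c=1) ant(c=3)]
  6. access ant: HIT, count now 4. Cache: [lemon(c=1) bat(c=1) ant(c=4)]
  7. access bat: HIT, count now 2. Cache: [lemon(c=1) bat(c=2) ant(c=4)]
  8. access bat: HIT, count now 3. Cache: [lemon(c=1) bat(c=3) ant(c=4)]
  9. access bat: HIT, count now 4. Cache: [lemon(c=1) ant(c=4) bat(c=4)]
  10. access bat: HIT, count now 5. Cache: [lemon(c=1) ant(c=4) bat(c=5)]
  11. access melon: MISS. Cache: [lemon(c=1) melon(c=1) ant(c=4) bat(c=5)]
  12. access lemon: HIT, count now 2. Cache: [melon(c=1) lemon(c=2) ant(c=4) bat(c=5)]
  13. access grape: MISS. Cache: [melon(c=1) grape(c=1) lemon(c=2) ant(c=4) bat(c=5)]
  14. access ant: HIT, count now 5. Cache: [melon(c=1) grape(c=1) lemon(c=2) bat(c=5) ant(c=5)]
  15. access bat: HIT, count now 6. Cache: [melon(c=1) grape(c=1) lemon(c=2) ant(c=5) bat(c=6)]
  16. access elk: MISS, evict melon(c=1). Cache: [grape(c=1) elk(c=1) lemon(c=2) ant(c=5) bat(c=6)]
  17. access bat: HIT, count now 7. Cache: [grape(c=1) elk(c=1) lemon(c=2) ant(c=5) bat(c=7)]
  18. access lemon: HIT, count now 3. Cache: [grape(c=1) elk(c=1) lemon(c=3) ant(c=5) bat(c=7)]
  19. access elk: HIT, count now 2. Cache: [grape(c=1) elk(c=2) lemon(c=3) ant(c=5) bat(c=7)]
  20. access elk: HIT, count now 3. Cache: [grape(c=1) lemon(c=3) elk(c=3) ant(c=5) bat(c=7)]
  21. access ant: HIT, count now 6. Cache: [grape(c=1) lemon(c=3) elk(c=3) ant(c=6) bat(c=7)]
Total: 15 hits, 6 misses, 1 evictions

Hit rate = 15/21 = 5/7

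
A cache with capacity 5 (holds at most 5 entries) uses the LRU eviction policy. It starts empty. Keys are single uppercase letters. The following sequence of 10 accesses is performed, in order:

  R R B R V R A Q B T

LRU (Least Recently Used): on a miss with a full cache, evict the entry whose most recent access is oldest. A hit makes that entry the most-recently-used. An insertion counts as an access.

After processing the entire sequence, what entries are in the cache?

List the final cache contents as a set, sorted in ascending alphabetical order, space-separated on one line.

LRU simulation (capacity=5):
  1. access R: MISS. Cache (LRU->MRU): [R]
  2. access R: HIT. Cache (LRU->MRU): [R]
  3. access B: MISS. Cache (LRU->MRU): [R B]
  4. access R: HIT. Cache (LRU->MRU): [B R]
  5. access V: MISS. Cache (LRU->MRU): [B R V]
  6. access R: HIT. Cache (LRU->MRU): [B V R]
  7. access A: MISS. Cache (LRU->MRU): [B V R A]
  8. access Q: MISS. Cache (LRU->MRU): [B V R A Q]
  9. access B: HIT. Cache (LRU->MRU): [V R A Q B]
  10. access T: MISS, evict V. Cache (LRU->MRU): [R A Q B T]
Total: 4 hits, 6 misses, 1 evictions

Answer: A B Q R T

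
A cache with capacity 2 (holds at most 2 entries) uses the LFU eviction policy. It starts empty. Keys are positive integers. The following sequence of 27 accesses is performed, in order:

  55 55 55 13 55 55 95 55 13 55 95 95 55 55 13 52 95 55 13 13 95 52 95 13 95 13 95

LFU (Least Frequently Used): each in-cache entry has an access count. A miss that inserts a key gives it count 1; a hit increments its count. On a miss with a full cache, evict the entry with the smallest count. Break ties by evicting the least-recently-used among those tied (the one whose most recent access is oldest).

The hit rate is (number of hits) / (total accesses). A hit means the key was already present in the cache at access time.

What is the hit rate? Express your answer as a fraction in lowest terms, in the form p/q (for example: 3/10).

LFU simulation (capacity=2):
  1. access 55: MISS. Cache: [55(c=1)]
  2. access 55: HIT, count now 2. Cache: [55(c=2)]
  3. access 55: HIT, count now 3. Cache: [55(c=3)]
  4. access 13: MISS. Cache: [13(c=1) 55(c=3)]
  5. access 55: HIT, count now 4. Cache: [13(c=1) 55(c=4)]
  6. access 55: HIT, count now 5. Cache: [13(c=1) 55(c=5)]
  7. access 95: MISS, evict 13(c=1). Cache: [95(c=1) 55(c=5)]
  8. access 55: HIT, count now 6. Cache: [95(c=1) 55(c=6)]
  9. access 13: MISS, evict 95(c=1). Cache: [13(c=1) 55(c=6)]
  10. access 55: HIT, count now 7. Cache: [13(c=1) 55(c=7)]
  11. access 95: MISS, evict 13(c=1). Cache: [95(c=1) 55(c=7)]
  12. access 95: HIT, count now 2. Cache: [95(c=2) 55(c=7)]
  13. access 55: HIT, count now 8. Cache: [95(c=2) 55(c=8)]
  14. access 55: HIT, count now 9. Cache: [95(c=2) 55(c=9)]
  15. access 13: MISS, evict 95(c=2). Cache: [13(c=1) 55(c=9)]
  16. access 52: MISS, evict 13(c=1). Cache: [52(c=1) 55(c=9)]
  17. access 95: MISS, evict 52(c=1). Cache: [95(c=1) 55(c=9)]
  18. access 55: HIT, count now 10. Cache: [95(c=1) 55(c=10)]
  19. access 13: MISS, evict 95(c=1). Cache: [13(c=1) 55(c=10)]
  20. access 13: HIT, count now 2. Cache: [13(c=2) 55(c=10)]
  21. access 95: MISS, evict 13(c=2). Cache: [95(c=1) 55(c=10)]
  22. access 52: MISS, evict 95(c=1). Cache: [52(c=1) 55(c=10)]
  23. access 95: MISS, evict 52(c=1). Cache: [95(c=1) 55(c=10)]
  24. access 13: MISS, evict 95(c=1). Cache: [13(c=1) 55(c=10)]
  25. access 95: MISS, evict 13(c=1). Cache: [95(c=1) 55(c=10)]
  26. access 13: MISS, evict 95(c=1). Cache: [13(c=1) 55(c=10)]
  27. access 95: MISS, evict 13(c=1). Cache: [95(c=1) 55(c=10)]
Total: 11 hits, 16 misses, 14 evictions

Hit rate = 11/27

Answer: 11/27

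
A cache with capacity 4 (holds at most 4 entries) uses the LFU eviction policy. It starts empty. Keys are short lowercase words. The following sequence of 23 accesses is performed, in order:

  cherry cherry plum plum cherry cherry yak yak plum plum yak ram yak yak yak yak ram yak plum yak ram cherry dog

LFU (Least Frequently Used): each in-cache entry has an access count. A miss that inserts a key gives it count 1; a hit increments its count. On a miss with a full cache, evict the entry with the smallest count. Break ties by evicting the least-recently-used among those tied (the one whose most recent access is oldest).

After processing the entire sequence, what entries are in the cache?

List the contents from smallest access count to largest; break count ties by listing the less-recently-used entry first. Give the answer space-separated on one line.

LFU simulation (capacity=4):
  1. access cherry: MISS. Cache: [cherry(c=1)]
  2. access cherry: HIT, count now 2. Cache: [cherry(c=2)]
  3. access plum: MISS. Cache: [plum(c=1) cherry(c=2)]
  4. access plum: HIT, count now 2. Cache: [cherry(c=2) plum(c=2)]
  5. access cherry: HIT, count now 3. Cache: [plum(c=2) cherry(c=3)]
  6. access cherry: HIT, count now 4. Cache: [plum(c=2) cherry(c=4)]
  7. access yak: MISS. Cache: [yak(c=1) plum(c=2) cherry(c=4)]
  8. access yak: HIT, count now 2. Cache: [plum(c=2) yak(c=2) cherry(c=4)]
  9. access plum: HIT, count now 3. Cache: [yak(c=2) plum(c=3) cherry(c=4)]
  10. access plum: HIT, count now 4. Cache: [yak(c=2) cherry(c=4) plum(c=4)]
  11. access yak: HIT, count now 3. Cache: [yak(c=3) cherry(c=4) plum(c=4)]
  12. access ram: MISS. Cache: [ram(c=1) yak(c=3) cherry(c=4) plum(c=4)]
  13. access yak: HIT, count now 4. Cache: [ram(c=1) cherry(c=4) plum(c=4) yak(c=4)]
  14. access yak: HIT, count now 5. Cache: [ram(c=1) cherry(c=4) plum(c=4) yak(c=5)]
  15. access yak: HIT, count now 6. Cache: [ram(c=1) cherry(c=4) plum(c=4) yak(c=6)]
  16. access yak: HIT, count now 7. Cache: [ram(c=1) cherry(c=4) plum(c=4) yak(c=7)]
  17. access ram: HIT, count now 2. Cache: [ram(c=2) cherry(c=4) plum(c=4) yak(c=7)]
  18. access yak: HIT, count now 8. Cache: [ram(c=2) cherry(c=4) plum(c=4) yak(c=8)]
  19. access plum: HIT, count now 5. Cache: [ram(c=2) cherry(c=4) plum(c=5) yak(c=8)]
  20. access yak: HIT, count now 9. Cache: [ram(c=2) cherry(c=4) plum(c=5) yak(c=9)]
  21. access ram: HIT, count now 3. Cache: [ram(c=3) cherry(c=4) plum(c=5) yak(c=9)]
  22. access cherry: HIT, count now 5. Cache: [ram(c=3) plum(c=5) cherry(c=5) yak(c=9)]
  23. access dog: MISS, evict ram(c=3). Cache: [dog(c=1) plum(c=5) cherry(c=5) yak(c=9)]
Total: 18 hits, 5 misses, 1 evictions

Answer: dog plum cherry yak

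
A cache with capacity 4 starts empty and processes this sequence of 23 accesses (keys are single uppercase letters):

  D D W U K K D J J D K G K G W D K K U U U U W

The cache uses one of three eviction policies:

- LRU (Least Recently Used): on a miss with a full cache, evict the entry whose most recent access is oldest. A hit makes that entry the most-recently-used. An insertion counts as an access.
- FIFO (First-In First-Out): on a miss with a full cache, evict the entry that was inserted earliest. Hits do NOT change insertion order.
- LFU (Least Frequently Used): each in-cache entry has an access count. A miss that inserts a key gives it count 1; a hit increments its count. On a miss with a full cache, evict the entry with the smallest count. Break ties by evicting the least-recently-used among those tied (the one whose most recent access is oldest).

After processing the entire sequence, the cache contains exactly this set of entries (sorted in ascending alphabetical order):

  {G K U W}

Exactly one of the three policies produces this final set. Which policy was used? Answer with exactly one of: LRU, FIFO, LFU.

Simulating under each policy and comparing final sets:
  LRU: final set = {D K U W} -> differs
  FIFO: final set = {G K U W} -> MATCHES target
  LFU: final set = {D K U W} -> differs
Only FIFO produces the target set.

Answer: FIFO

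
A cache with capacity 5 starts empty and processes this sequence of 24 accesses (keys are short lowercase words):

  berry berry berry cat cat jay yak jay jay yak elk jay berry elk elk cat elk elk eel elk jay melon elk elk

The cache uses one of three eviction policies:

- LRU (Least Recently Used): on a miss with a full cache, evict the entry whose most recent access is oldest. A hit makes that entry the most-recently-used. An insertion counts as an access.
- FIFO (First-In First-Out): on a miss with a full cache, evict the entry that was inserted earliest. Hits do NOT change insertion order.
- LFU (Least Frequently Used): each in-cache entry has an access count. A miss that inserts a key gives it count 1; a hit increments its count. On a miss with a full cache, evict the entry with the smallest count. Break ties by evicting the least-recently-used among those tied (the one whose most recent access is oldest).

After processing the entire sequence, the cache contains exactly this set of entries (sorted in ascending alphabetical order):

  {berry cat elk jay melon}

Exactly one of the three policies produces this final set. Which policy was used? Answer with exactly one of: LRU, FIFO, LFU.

Answer: LFU

Derivation:
Simulating under each policy and comparing final sets:
  LRU: final set = {cat eel elk jay melon} -> differs
  FIFO: final set = {eel elk jay melon yak} -> differs
  LFU: final set = {berry cat elk jay melon} -> MATCHES target
Only LFU produces the target set.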